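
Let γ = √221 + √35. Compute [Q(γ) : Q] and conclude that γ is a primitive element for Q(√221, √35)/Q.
[Q(γ) : Q] = 4 (equivalently, Q(γ) = Q(√221, √35))

Obviously Q(γ) ⊆ Q(√221, √35), and [Q(√221, √35):Q] = 4 (since 221, 35 are distinct squarefree integers > 1 with 7735 not a perfect square). To show equality we compute the minimal polynomial of γ. From γ = √221 + √35: γ^2 = 221 + 2√(7735) + 35 = 256 + 2√(7735), so γ^2 - 256 = 2√(7735); squaring, (γ^2 - 256)^2 = 4·7735, i.e. γ^4 - 512γ^2 + 65536 - 30940 = 0, i.e. γ^4 - 512γ^2 + 34596 = 0. So γ is a root of x^4 - 512x^2 + 34596. This polynomial is irreducible over Q: it has no rational root (each ±√221 ± √35 is irrational), and any factorization into two quadratics over Q would force √(7735) ∈ Q (pairing opposite roots) or √221, √35 ∈ Q (other pairings), all impossible. Hence [Q(γ):Q] = 4 = [Q(√221, √35):Q], so Q(γ) = Q(√221, √35).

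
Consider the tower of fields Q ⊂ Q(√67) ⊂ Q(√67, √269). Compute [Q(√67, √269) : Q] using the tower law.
[Q(√67, √269) : Q] = 4

[Q(√67):Q] = 2 (min poly x^2 - 67, irreducible since 67 is squarefree > 1). For the top step, suppose √269 ∈ Q(√67), say √269 = c + d√67 with c, d ∈ Q. Squaring: 269 = c^2 + 67d^2 + 2cd√67. Since √67 ∉ Q this forces 2cd = 0. If d = 0 then √269 = c ∈ Q, contradicting 269 squarefree > 1. If c = 0 then 269 = 67d^2, so 67·269 = (67d)^2 is a perfect square in Q — but 67·269 = 18023 is not a perfect square (since 67 and 269 are distinct squarefree integers). Contradiction. Hence √269 ∉ Q(√67), so x^2 - 269 stays irreducible over Q(√67) and [Q(√67, √269) : Q(√67)] = 2. By the tower law, [Q(√67, √269) : Q] = 2 · 2 = 4.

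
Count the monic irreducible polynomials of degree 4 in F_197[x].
There are 376524918 monic irreducible polynomials of degree 4 over F_197

Each element of F_{197^4} that lies in no proper subfield is a root of exactly one monic irreducible of degree 4 over F_197, and each such polynomial has 4 distinct roots in F_{197^4}. By Möbius inversion the count is N_197(4) = (1/4) Σ_{d|4} μ(4/d) · 197^d = (1/4)(μ(4)·197^1 + μ(2)·197^2 + μ(1)·197^4) = 1506099672/4 = 376524918.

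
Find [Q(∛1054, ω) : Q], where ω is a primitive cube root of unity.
[Q(∛1054, ω) : Q] = 6

[Q(∛1054):Q] = 3 (min poly x^3 - 1054, irreducible since 1054 is not a perfect cube). [Q(ω):Q] = 2 (min poly x^2 + x + 1). Since Q(∛1054) ⊂ R and ω ∉ R, we have ω ∉ Q(∛1054), so x^2 + x + 1 remains irreducible over Q(∛1054) and [Q(∛1054, ω) : Q(∛1054)] = 2. By the tower law, [Q(∛1054, ω) : Q] = 3 · 2 = 6. (In fact Q(∛1054, ω) is the splitting field of x^3 - 1054 over Q.)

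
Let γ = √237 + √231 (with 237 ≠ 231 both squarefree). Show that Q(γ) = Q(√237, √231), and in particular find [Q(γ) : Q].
[Q(γ) : Q] = 4 (equivalently, Q(γ) = Q(√237, √231))

Obviously Q(γ) ⊆ Q(√237, √231), and [Q(√237, √231):Q] = 4 (since 237, 231 are distinct squarefree integers > 1 with 54747 not a perfect square). To show equality we compute the minimal polynomial of γ. From γ = √237 + √231: γ^2 = 237 + 2√(54747) + 231 = 468 + 2√(54747), so γ^2 - 468 = 2√(54747); squaring, (γ^2 - 468)^2 = 4·54747, i.e. γ^4 - 936γ^2 + 219024 - 218988 = 0, i.e. γ^4 - 936γ^2 + 36 = 0. So γ is a root of x^4 - 936x^2 + 36. This polynomial is irreducible over Q: it has no rational root (each ±√237 ± √231 is irrational), and any factorization into two quadratics over Q would force √(54747) ∈ Q (pairing opposite roots) or √237, √231 ∈ Q (other pairings), all impossible. Hence [Q(γ):Q] = 4 = [Q(√237, √231):Q], so Q(γ) = Q(√237, √231).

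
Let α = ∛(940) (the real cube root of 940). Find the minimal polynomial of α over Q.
m_α(x) = x^3 - 940

α satisfies α^3 = 940, so x^3 - 940 annihilates α. By the rational root test, a rational root p/q (in lowest terms) of x^3 - 940 would satisfy p^3 = 940 q^3, forcing q = 1 and p^3 = 940; but 940 is not a perfect cube, contradiction. A monic cubic over Q with no rational root is irreducible (any nontrivial factorization would include a linear factor). Hence x^3 - 940 is the minimal polynomial of α, and in particular [Q(α):Q] = 3.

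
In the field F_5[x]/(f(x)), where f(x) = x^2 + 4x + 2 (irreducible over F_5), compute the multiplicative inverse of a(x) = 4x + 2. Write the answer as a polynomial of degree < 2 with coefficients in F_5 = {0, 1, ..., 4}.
a(x)^(-1) ≡ 4x + 4 (mod f(x))

Since f is irreducible over F_5, F_5[x]/(f) is a field and a(x) ≠ 0 has an inverse. Apply the extended Euclidean algorithm to f(x) and a(x) in F_5[x]: f(x) = (4x + 4)·a(x) + (4). The last nonzero remainder is the constant 4 = gcd(f, a) in F_5. Back-substituting through the division chain expresses 4 = s(x)·a(x) + t(x)·f(x) with s(x) ≡ x + 1 (mod f), so (x + 1)·a(x) ≡ 4 (mod f). Multiplying by 4^(-1) ≡ 4 in F_5 gives a(x)^(-1) ≡ 4·(x + 1) ≡ 4x + 4 (mod f). Check: (4x + 2)·(4x + 4) = x^2 + 4x + 3 ≡ 1 (mod x^2 + 4x + 2).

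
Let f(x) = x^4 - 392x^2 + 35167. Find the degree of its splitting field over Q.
[K : Q] = 4

Solving the quadratic in x^2: x^2 = (392 ± √(392^2 - 4·35167))/2 = (392 ± √12996)/2 = (392 ± 114)/2, giving x^2 = 253 or x^2 = 139. So f(x) = (x^2 - 253)(x^2 - 139) and the roots of f are ±√253, ±√139. Hence the splitting field is K = Q(√253, √139). Since 253 and 139 are distinct squarefree integers > 1, their product 35167 is not a perfect square, so √139 ∉ Q(√253). By the tower law [K:Q] = [Q(√253,√139):Q(√253)] · [Q(√253):Q] = 2 · 2 = 4.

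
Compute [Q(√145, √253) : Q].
[Q(√145, √253) : Q] = 4

[Q(√145):Q] = 2 (min poly x^2 - 145, irreducible since 145 is squarefree > 1). For the top step, suppose √253 ∈ Q(√145), say √253 = c + d√145 with c, d ∈ Q. Squaring: 253 = c^2 + 145d^2 + 2cd√145. Since √145 ∉ Q this forces 2cd = 0. If d = 0 then √253 = c ∈ Q, contradicting 253 squarefree > 1. If c = 0 then 253 = 145d^2, so 145·253 = (145d)^2 is a perfect square in Q — but 145·253 = 36685 is not a perfect square (since 145 and 253 are distinct squarefree integers). Contradiction. Hence √253 ∉ Q(√145), so x^2 - 253 stays irreducible over Q(√145) and [Q(√145, √253) : Q(√145)] = 2. By the tower law, [Q(√145, √253) : Q] = 2 · 2 = 4.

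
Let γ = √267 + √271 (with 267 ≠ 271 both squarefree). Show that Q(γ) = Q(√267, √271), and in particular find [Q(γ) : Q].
[Q(γ) : Q] = 4 (equivalently, Q(γ) = Q(√267, √271))

Obviously Q(γ) ⊆ Q(√267, √271), and [Q(√267, √271):Q] = 4 (since 267, 271 are distinct squarefree integers > 1 with 72357 not a perfect square). To show equality we compute the minimal polynomial of γ. From γ = √267 + √271: γ^2 = 267 + 2√(72357) + 271 = 538 + 2√(72357), so γ^2 - 538 = 2√(72357); squaring, (γ^2 - 538)^2 = 4·72357, i.e. γ^4 - 1076γ^2 + 289444 - 289428 = 0, i.e. γ^4 - 1076γ^2 + 16 = 0. So γ is a root of x^4 - 1076x^2 + 16. This polynomial is irreducible over Q: it has no rational root (each ±√267 ± √271 is irrational), and any factorization into two quadratics over Q would force √(72357) ∈ Q (pairing opposite roots) or √267, √271 ∈ Q (other pairings), all impossible. Hence [Q(γ):Q] = 4 = [Q(√267, √271):Q], so Q(γ) = Q(√267, √271).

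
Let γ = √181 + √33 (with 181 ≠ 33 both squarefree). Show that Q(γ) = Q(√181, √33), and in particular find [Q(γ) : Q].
[Q(γ) : Q] = 4 (equivalently, Q(γ) = Q(√181, √33))

Obviously Q(γ) ⊆ Q(√181, √33), and [Q(√181, √33):Q] = 4 (since 181, 33 are distinct squarefree integers > 1 with 5973 not a perfect square). To show equality we compute the minimal polynomial of γ. From γ = √181 + √33: γ^2 = 181 + 2√(5973) + 33 = 214 + 2√(5973), so γ^2 - 214 = 2√(5973); squaring, (γ^2 - 214)^2 = 4·5973, i.e. γ^4 - 428γ^2 + 45796 - 23892 = 0, i.e. γ^4 - 428γ^2 + 21904 = 0. So γ is a root of x^4 - 428x^2 + 21904. This polynomial is irreducible over Q: it has no rational root (each ±√181 ± √33 is irrational), and any factorization into two quadratics over Q would force √(5973) ∈ Q (pairing opposite roots) or √181, √33 ∈ Q (other pairings), all impossible. Hence [Q(γ):Q] = 4 = [Q(√181, √33):Q], so Q(γ) = Q(√181, √33).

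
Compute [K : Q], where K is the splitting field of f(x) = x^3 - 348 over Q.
[K : Q] = 6

The roots of x^3 - 348 are ∛348, ω∛348, ω^2∛348 where ω = e^(2πi/3) is a primitive cube root of unity, so K = Q(∛348, ω). Now [Q(∛348):Q] = 3 (since 348 is not a perfect cube, x^3 - 348 is irreducible) and [Q(ω):Q] = 2. Both 2 and 3 divide [K:Q], and [K:Q] ≤ 3·2 = 6, so [K:Q] = 6. (Equivalently: Q(∛348) ⊂ R but ω ∉ R, so [K : Q(∛348)] = 2.)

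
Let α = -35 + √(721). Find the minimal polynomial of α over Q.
m_α(x) = x^2 + 70x + 504

From α + 35 = √(721), squaring gives (α + 35)^2 = 721, i.e. α^2 + 70α + 1225 = 721, so α^2 + 70α + 504 = 0. The discriminant of x^2 + 70x + 504 is (70)^2 - 4·(504) = 4900 - 2016 = 2884, and 4·(721) is not a perfect square in Q since 721 is squarefree and ≠ 1. Hence x^2 + 70x + 504 is irreducible over Q and is the minimal polynomial of α.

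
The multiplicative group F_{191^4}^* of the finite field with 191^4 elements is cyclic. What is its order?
|F_{191^4}^*| = 1330863360

F_{191^4} has 191^4 = 1330863361 elements; its multiplicative group consists of all nonzero elements, so |F_{191^4}^*| = 1330863361 - 1 = 1330863360. (It is cyclic since any finite subgroup of the multiplicative group of a field is cyclic.)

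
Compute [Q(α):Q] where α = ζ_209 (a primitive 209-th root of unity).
[Q(α):Q] = 180

The minimal polynomial of ζ_209 over Q is the 209-th cyclotomic polynomial Φ_209(x), which is irreducible over Q and has degree φ(209) = 180. Hence [Q(α):Q] = φ(209) = 180.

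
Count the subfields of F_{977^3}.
F_{977^3} has 2 subfields

The subfields of F_{p^n} are exactly the fields F_{p^d} for d | n (each is the fixed field of the unique index-d subgroup of Gal(F_{p^n}/F_p) ≅ Z/nZ). The divisors of n = 3 are {1, 3}, giving 2 subfields: F_{977^1}, F_{977^3}.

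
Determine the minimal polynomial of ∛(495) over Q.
m_α(x) = x^3 - 495

α satisfies α^3 = 495, so x^3 - 495 annihilates α. By the rational root test, a rational root p/q (in lowest terms) of x^3 - 495 would satisfy p^3 = 495 q^3, forcing q = 1 and p^3 = 495; but 495 is not a perfect cube, contradiction. A monic cubic over Q with no rational root is irreducible (any nontrivial factorization would include a linear factor). Hence x^3 - 495 is the minimal polynomial of α, and in particular [Q(α):Q] = 3.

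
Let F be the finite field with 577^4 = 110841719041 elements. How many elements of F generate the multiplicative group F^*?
There are φ(110841719040) = 25548816384 primitive elements

F_q^* is cyclic of order q - 1 = 110841719040. A cyclic group of order m has exactly φ(m) generators. Here m = 110841719040 = 2^8 · 3^2 · 5 · 13^2 · 17^2 · 197, so the number of primitive elements is φ(110841719040) = 25548816384.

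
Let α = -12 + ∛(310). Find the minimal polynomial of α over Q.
m_α(x) = x^3 + 36x^2 + 432x + 1418

Set β = α + 12 = ∛(310), so β^3 = 310. Then (α + 12)^3 - 310 = 0, i.e. α is a root of g(x) = (x + 12)^3 - 310 = x^3 + 36x^2 + 432x + 1418. Since g(x) = h(x + 12) where h(x) = x^3 - 310, and h is irreducible over Q (because 310 is not a perfect cube, so h has no rational root, and a monic cubic with no rational root is irreducible), g is also irreducible (irreducibility is preserved under the substitution x → x + 12). Hence m_α(x) = x^3 + 36x^2 + 432x + 1418.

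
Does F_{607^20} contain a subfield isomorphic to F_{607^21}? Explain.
No: F_{607^21} is not a subfield of F_{607^20}

F_{p^m} embeds in F_{p^n} iff m | n. Here 21 ∤ 20 (since 20 = 0·21 + 20 with remainder 20 ≠ 0), so F_{607^21} is not a subfield of F_{607^20}. Equivalently: if it were, the tower law would give 21 = [F_{607^21}:F_607] dividing [F_{607^20}:F_607] = 20, contradiction.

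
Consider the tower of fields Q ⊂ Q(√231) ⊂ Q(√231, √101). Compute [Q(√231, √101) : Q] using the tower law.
[Q(√231, √101) : Q] = 4

[Q(√231):Q] = 2 (min poly x^2 - 231, irreducible since 231 is squarefree > 1). For the top step, suppose √101 ∈ Q(√231), say √101 = c + d√231 with c, d ∈ Q. Squaring: 101 = c^2 + 231d^2 + 2cd√231. Since √231 ∉ Q this forces 2cd = 0. If d = 0 then √101 = c ∈ Q, contradicting 101 squarefree > 1. If c = 0 then 101 = 231d^2, so 231·101 = (231d)^2 is a perfect square in Q — but 231·101 = 23331 is not a perfect square (since 231 and 101 are distinct squarefree integers). Contradiction. Hence √101 ∉ Q(√231), so x^2 - 101 stays irreducible over Q(√231) and [Q(√231, √101) : Q(√231)] = 2. By the tower law, [Q(√231, √101) : Q] = 2 · 2 = 4.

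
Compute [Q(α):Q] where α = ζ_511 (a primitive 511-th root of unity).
[Q(α):Q] = 432

The minimal polynomial of ζ_511 over Q is the 511-th cyclotomic polynomial Φ_511(x), which is irreducible over Q and has degree φ(511) = 432. Hence [Q(α):Q] = φ(511) = 432.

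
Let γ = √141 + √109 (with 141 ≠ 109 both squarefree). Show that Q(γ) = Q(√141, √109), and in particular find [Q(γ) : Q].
[Q(γ) : Q] = 4 (equivalently, Q(γ) = Q(√141, √109))

Obviously Q(γ) ⊆ Q(√141, √109), and [Q(√141, √109):Q] = 4 (since 141, 109 are distinct squarefree integers > 1 with 15369 not a perfect square). To show equality we compute the minimal polynomial of γ. From γ = √141 + √109: γ^2 = 141 + 2√(15369) + 109 = 250 + 2√(15369), so γ^2 - 250 = 2√(15369); squaring, (γ^2 - 250)^2 = 4·15369, i.e. γ^4 - 500γ^2 + 62500 - 61476 = 0, i.e. γ^4 - 500γ^2 + 1024 = 0. So γ is a root of x^4 - 500x^2 + 1024. This polynomial is irreducible over Q: it has no rational root (each ±√141 ± √109 is irrational), and any factorization into two quadratics over Q would force √(15369) ∈ Q (pairing opposite roots) or √141, √109 ∈ Q (other pairings), all impossible. Hence [Q(γ):Q] = 4 = [Q(√141, √109):Q], so Q(γ) = Q(√141, √109).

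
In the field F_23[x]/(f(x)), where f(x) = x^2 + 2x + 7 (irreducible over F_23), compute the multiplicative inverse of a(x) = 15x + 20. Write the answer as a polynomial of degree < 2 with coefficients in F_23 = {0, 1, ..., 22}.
a(x)^(-1) ≡ 3x + 2 (mod f(x))

Since f is irreducible over F_23, F_23[x]/(f) is a field and a(x) ≠ 0 has an inverse. Apply the extended Euclidean algorithm to f(x) and a(x) in F_23[x]: f(x) = (20x + 21)·a(x) + (1). The last nonzero remainder is the constant 1 = gcd(f, a) in F_23. Back-substituting through the division chain expresses 1 = s(x)·a(x) + t(x)·f(x) with s(x) ≡ 3x + 2 (mod f), so a(x)^(-1) ≡ s(x) = 3x + 2 (mod f). Check: (15x + 20)·(3x + 2) = 22x^2 + 21x + 17 ≡ 1 (mod x^2 + 2x + 7).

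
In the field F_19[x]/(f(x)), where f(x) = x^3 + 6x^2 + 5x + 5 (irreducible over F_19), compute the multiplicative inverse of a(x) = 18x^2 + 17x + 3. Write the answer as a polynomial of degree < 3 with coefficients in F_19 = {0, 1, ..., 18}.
a(x)^(-1) ≡ 9x + 17 (mod f(x))

Since f is irreducible over F_19, F_19[x]/(f) is a field and a(x) ≠ 0 has an inverse. Apply the extended Euclidean algorithm to f(x) and a(x) in F_19[x]: f(x) = (18x + 15)·a(x) + (17). The last nonzero remainder is the constant 17 = gcd(f, a) in F_19. Back-substituting through the division chain expresses 17 = s(x)·a(x) + t(x)·f(x) with s(x) ≡ x + 4 (mod f), so (x + 4)·a(x) ≡ 17 (mod f). Multiplying by 17^(-1) ≡ 9 in F_19 gives a(x)^(-1) ≡ 9·(x + 4) ≡ 9x + 17 (mod f). Check: (18x^2 + 17x + 3)·(9x + 17) = 10x^3 + 3x^2 + 12x + 13 ≡ 1 (mod x^3 + 6x^2 + 5x + 5).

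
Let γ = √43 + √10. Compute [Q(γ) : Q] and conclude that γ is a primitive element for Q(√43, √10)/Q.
[Q(γ) : Q] = 4 (equivalently, Q(γ) = Q(√43, √10))

Obviously Q(γ) ⊆ Q(√43, √10), and [Q(√43, √10):Q] = 4 (since 43, 10 are distinct squarefree integers > 1 with 430 not a perfect square). To show equality we compute the minimal polynomial of γ. From γ = √43 + √10: γ^2 = 43 + 2√(430) + 10 = 53 + 2√(430), so γ^2 - 53 = 2√(430); squaring, (γ^2 - 53)^2 = 4·430, i.e. γ^4 - 106γ^2 + 2809 - 1720 = 0, i.e. γ^4 - 106γ^2 + 1089 = 0. So γ is a root of x^4 - 106x^2 + 1089. This polynomial is irreducible over Q: it has no rational root (each ±√43 ± √10 is irrational), and any factorization into two quadratics over Q would force √(430) ∈ Q (pairing opposite roots) or √43, √10 ∈ Q (other pairings), all impossible. Hence [Q(γ):Q] = 4 = [Q(√43, √10):Q], so Q(γ) = Q(√43, √10).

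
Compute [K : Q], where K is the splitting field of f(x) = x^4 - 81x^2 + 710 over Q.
[K : Q] = 4

Solving the quadratic in x^2: x^2 = (81 ± √(81^2 - 4·710))/2 = (81 ± √3721)/2 = (81 ± 61)/2, giving x^2 = 10 or x^2 = 71. So f(x) = (x^2 - 10)(x^2 - 71) and the roots of f are ±√10, ±√71. Hence the splitting field is K = Q(√10, √71). Since 10 and 71 are distinct squarefree integers > 1, their product 710 is not a perfect square, so √71 ∉ Q(√10). By the tower law [K:Q] = [Q(√10,√71):Q(√10)] · [Q(√10):Q] = 2 · 2 = 4.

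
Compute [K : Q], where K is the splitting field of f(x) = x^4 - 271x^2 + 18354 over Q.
[K : Q] = 4

Solving the quadratic in x^2: x^2 = (271 ± √(271^2 - 4·18354))/2 = (271 ± √25)/2 = (271 ± 5)/2, giving x^2 = 133 or x^2 = 138. So f(x) = (x^2 - 133)(x^2 - 138) and the roots of f are ±√133, ±√138. Hence the splitting field is K = Q(√133, √138). Since 133 and 138 are distinct squarefree integers > 1, their product 18354 is not a perfect square, so √138 ∉ Q(√133). By the tower law [K:Q] = [Q(√133,√138):Q(√133)] · [Q(√133):Q] = 2 · 2 = 4.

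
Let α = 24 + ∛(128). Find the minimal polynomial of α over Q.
m_α(x) = x^3 - 72x^2 + 1728x - 13952

Set β = α - 24 = ∛(128), so β^3 = 128. Then (α - 24)^3 - 128 = 0, i.e. α is a root of g(x) = (x - 24)^3 - 128 = x^3 - 72x^2 + 1728x - 13952. Since g(x) = h(x - 24) where h(x) = x^3 - 128, and h is irreducible over Q (because 128 is not a perfect cube, so h has no rational root, and a monic cubic with no rational root is irreducible), g is also irreducible (irreducibility is preserved under the substitution x → x - 24). Hence m_α(x) = x^3 - 72x^2 + 1728x - 13952.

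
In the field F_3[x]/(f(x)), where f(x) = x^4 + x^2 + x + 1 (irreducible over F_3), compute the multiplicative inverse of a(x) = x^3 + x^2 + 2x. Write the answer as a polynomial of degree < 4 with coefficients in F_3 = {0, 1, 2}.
a(x)^(-1) ≡ 2x + 1 (mod f(x))

Since f is irreducible over F_3, F_3[x]/(f) is a field and a(x) ≠ 0 has an inverse. Apply the extended Euclidean algorithm to f(x) and a(x) in F_3[x]: f(x) = (x + 2)·a(x) + (1). The last nonzero remainder is the constant 1 = gcd(f, a) in F_3. Back-substituting through the division chain expresses 1 = s(x)·a(x) + t(x)·f(x) with s(x) ≡ 2x + 1 (mod f), so a(x)^(-1) ≡ s(x) = 2x + 1 (mod f). Check: (x^3 + x^2 + 2x)·(2x + 1) = 2x^4 + 2x^2 + 2x ≡ 1 (mod x^4 + x^2 + x + 1).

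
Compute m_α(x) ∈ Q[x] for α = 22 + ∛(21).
m_α(x) = x^3 - 66x^2 + 1452x - 10669

Set β = α - 22 = ∛(21), so β^3 = 21. Then (α - 22)^3 - 21 = 0, i.e. α is a root of g(x) = (x - 22)^3 - 21 = x^3 - 66x^2 + 1452x - 10669. Since g(x) = h(x - 22) where h(x) = x^3 - 21, and h is irreducible over Q (because 21 is not a perfect cube, so h has no rational root, and a monic cubic with no rational root is irreducible), g is also irreducible (irreducibility is preserved under the substitution x → x - 22). Hence m_α(x) = x^3 - 66x^2 + 1452x - 10669.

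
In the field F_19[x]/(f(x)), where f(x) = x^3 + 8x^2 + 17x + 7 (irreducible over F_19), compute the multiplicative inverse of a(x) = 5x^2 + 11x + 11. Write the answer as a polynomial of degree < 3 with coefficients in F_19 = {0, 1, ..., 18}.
a(x)^(-1) ≡ 15x^2 + 7x + 15 (mod f(x))

Since f is irreducible over F_19, F_19[x]/(f) is a field and a(x) ≠ 0 has an inverse. Apply the extended Euclidean algorithm to f(x) and a(x) in F_19[x]: f(x) = (4x + 8)·a(x) + (18x + 14);  a(x) = (14x + 14)·(18x + 14) + (5). The last nonzero remainder is the constant 5 = gcd(f, a) in F_19. Back-substituting through the division chain expresses 5 = s(x)·a(x) + t(x)·f(x) with s(x) ≡ 18x^2 + 16x + 18 (mod f), so (18x^2 + 16x + 18)·a(x) ≡ 5 (mod f). Multiplying by 5^(-1) ≡ 4 in F_19 gives a(x)^(-1) ≡ 4·(18x^2 + 16x + 18) ≡ 15x^2 + 7x + 15 (mod f). Check: (5x^2 + 11x + 11)·(15x^2 + 7x + 15) = 18x^4 + 10x^3 + 13x^2 + 14x + 13 ≡ 1 (mod x^3 + 8x^2 + 17x + 7).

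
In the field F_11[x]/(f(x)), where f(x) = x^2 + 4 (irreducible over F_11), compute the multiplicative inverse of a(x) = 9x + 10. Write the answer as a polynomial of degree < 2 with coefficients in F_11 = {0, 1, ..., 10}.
a(x)^(-1) ≡ 4x + 9 (mod f(x))

Since f is irreducible over F_11, F_11[x]/(f) is a field and a(x) ≠ 0 has an inverse. Apply the extended Euclidean algorithm to f(x) and a(x) in F_11[x]: f(x) = (5x + 3)·a(x) + (7). The last nonzero remainder is the constant 7 = gcd(f, a) in F_11. Back-substituting through the division chain expresses 7 = s(x)·a(x) + t(x)·f(x) with s(x) ≡ 6x + 8 (mod f), so (6x + 8)·a(x) ≡ 7 (mod f). Multiplying by 7^(-1) ≡ 8 in F_11 gives a(x)^(-1) ≡ 8·(6x + 8) ≡ 4x + 9 (mod f). Check: (9x + 10)·(4x + 9) = 3x^2 + 2 ≡ 1 (mod x^2 + 4).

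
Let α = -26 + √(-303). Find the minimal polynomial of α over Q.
m_α(x) = x^2 + 52x + 979

From α + 26 = √(-303), squaring gives (α + 26)^2 = -303, i.e. α^2 + 52α + 676 = -303, so α^2 + 52α + 979 = 0. The discriminant of x^2 + 52x + 979 is (52)^2 - 4·(979) = 2704 - 3916 = -1212, and 4·(-303) is not a perfect square in Q since -303 is squarefree and ≠ 1. Hence x^2 + 52x + 979 is irreducible over Q and is the minimal polynomial of α.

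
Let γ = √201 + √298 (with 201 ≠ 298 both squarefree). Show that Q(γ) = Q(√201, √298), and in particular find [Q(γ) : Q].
[Q(γ) : Q] = 4 (equivalently, Q(γ) = Q(√201, √298))

Obviously Q(γ) ⊆ Q(√201, √298), and [Q(√201, √298):Q] = 4 (since 201, 298 are distinct squarefree integers > 1 with 59898 not a perfect square). To show equality we compute the minimal polynomial of γ. From γ = √201 + √298: γ^2 = 201 + 2√(59898) + 298 = 499 + 2√(59898), so γ^2 - 499 = 2√(59898); squaring, (γ^2 - 499)^2 = 4·59898, i.e. γ^4 - 998γ^2 + 249001 - 239592 = 0, i.e. γ^4 - 998γ^2 + 9409 = 0. So γ is a root of x^4 - 998x^2 + 9409. This polynomial is irreducible over Q: it has no rational root (each ±√201 ± √298 is irrational), and any factorization into two quadratics over Q would force √(59898) ∈ Q (pairing opposite roots) or √201, √298 ∈ Q (other pairings), all impossible. Hence [Q(γ):Q] = 4 = [Q(√201, √298):Q], so Q(γ) = Q(√201, √298).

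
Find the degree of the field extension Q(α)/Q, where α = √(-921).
[Q(α):Q] = 2

[Q(α):Q] equals the degree of the minimal polynomial of α. Here α^2 = -921 and x^2 + 921 is irreducible (d = -921 is squarefree, ≠ 1, hence not a square), so deg(m_α) = 2. Thus [Q(α):Q] = 2.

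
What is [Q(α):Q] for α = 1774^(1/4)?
[Q(α):Q] = 4

α is a root of x^4 - 1774. By Eisenstein's criterion at the prime p = 2 (which divides the constant term 1774 but p^2 = 4 does not, since 1774 is squarefree), x^4 - 1774 is irreducible over Q. Hence [Q(α):Q] = 4.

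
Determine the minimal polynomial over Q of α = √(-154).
m_α(x) = x^2 + 154

α satisfies α^2 + 154 = 0, so x^2 + 154 annihilates α. Since d = -154 is squarefree and ≠ 1, it is not a perfect square in Q, so x^2 + 154 has no rational root and is therefore irreducible over Q (a degree-2 polynomial over a field is irreducible iff it has no root). Hence m_α(x) = x^2 + 154.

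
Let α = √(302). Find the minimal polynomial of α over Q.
m_α(x) = x^2 - 302

α satisfies α^2 - 302 = 0, so x^2 - 302 annihilates α. Since d = 302 is squarefree and ≠ 1, it is not a perfect square in Q, so x^2 - 302 has no rational root and is therefore irreducible over Q (a degree-2 polynomial over a field is irreducible iff it has no root). Hence m_α(x) = x^2 - 302.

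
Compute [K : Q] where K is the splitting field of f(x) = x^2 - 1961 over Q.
[K : Q] = 2

f(x) = x^2 - 1961 factors as (x - √1961)(x + √1961). The splitting field is K = Q(√1961). Since 1961 is squarefree and > 1, it is not a perfect square, so x^2 - 1961 is irreducible over Q and [Q(√1961) : Q] = 2. Hence [K : Q] = 2.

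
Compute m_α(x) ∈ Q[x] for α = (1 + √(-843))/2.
m_α(x) = x^2 - x + 211

From 2α - 1 = √(-843), squaring gives (2α - 1)^2 = -843, i.e. 4α^2 - 4α + 1 = -843, so α^2 - α + (1 + 843)/4 = 0. Since -843 ≡ 1 (mod 4), (1 + 843)/4 = 211 ∈ Z. The polynomial x^2 - x + 211 has discriminant 1 - 4·(211) = -843, which is not a perfect square in Q (d = -843 is squarefree and ≠ 1), so x^2 - x + 211 is irreducible over Q. It is the minimal polynomial of α.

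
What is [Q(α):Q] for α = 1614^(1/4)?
[Q(α):Q] = 4

α is a root of x^4 - 1614. By Eisenstein's criterion at the prime p = 2 (which divides the constant term 1614 but p^2 = 4 does not, since 1614 is squarefree), x^4 - 1614 is irreducible over Q. Hence [Q(α):Q] = 4.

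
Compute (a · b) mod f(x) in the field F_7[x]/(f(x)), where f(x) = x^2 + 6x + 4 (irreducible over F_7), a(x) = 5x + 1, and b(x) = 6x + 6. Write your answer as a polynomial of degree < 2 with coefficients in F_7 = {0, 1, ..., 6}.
a · b ≡ 3x + 5 (mod f(x))

Multiply in F_7[x]: a(x)·b(x) = (5x + 1)·(6x + 6) = 2x^2 + x + 6. This has degree ≥ 2, so divide by f(x) over F_7: 2x^2 + x + 6 = (2)·(x^2 + 6x + 4) + (3x + 5). Hence a·b ≡ 3x + 5 (mod f). (F_7[x]/(f) is a field with 7^2 = 49 elements since f is irreducible of degree 2.)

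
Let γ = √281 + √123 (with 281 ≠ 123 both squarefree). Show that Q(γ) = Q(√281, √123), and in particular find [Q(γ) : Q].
[Q(γ) : Q] = 4 (equivalently, Q(γ) = Q(√281, √123))

Obviously Q(γ) ⊆ Q(√281, √123), and [Q(√281, √123):Q] = 4 (since 281, 123 are distinct squarefree integers > 1 with 34563 not a perfect square). To show equality we compute the minimal polynomial of γ. From γ = √281 + √123: γ^2 = 281 + 2√(34563) + 123 = 404 + 2√(34563), so γ^2 - 404 = 2√(34563); squaring, (γ^2 - 404)^2 = 4·34563, i.e. γ^4 - 808γ^2 + 163216 - 138252 = 0, i.e. γ^4 - 808γ^2 + 24964 = 0. So γ is a root of x^4 - 808x^2 + 24964. This polynomial is irreducible over Q: it has no rational root (each ±√281 ± √123 is irrational), and any factorization into two quadratics over Q would force √(34563) ∈ Q (pairing opposite roots) or √281, √123 ∈ Q (other pairings), all impossible. Hence [Q(γ):Q] = 4 = [Q(√281, √123):Q], so Q(γ) = Q(√281, √123).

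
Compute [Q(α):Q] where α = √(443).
[Q(α):Q] = 2

[Q(α):Q] equals the degree of the minimal polynomial of α. Here α^2 = 443 and x^2 - 443 is irreducible (d = 443 is squarefree, ≠ 1, hence not a square), so deg(m_α) = 2. Thus [Q(α):Q] = 2.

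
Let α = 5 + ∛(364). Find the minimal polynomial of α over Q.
m_α(x) = x^3 - 15x^2 + 75x - 489

Set β = α - 5 = ∛(364), so β^3 = 364. Then (α - 5)^3 - 364 = 0, i.e. α is a root of g(x) = (x - 5)^3 - 364 = x^3 - 15x^2 + 75x - 489. Since g(x) = h(x - 5) where h(x) = x^3 - 364, and h is irreducible over Q (because 364 is not a perfect cube, so h has no rational root, and a monic cubic with no rational root is irreducible), g is also irreducible (irreducibility is preserved under the substitution x → x - 5). Hence m_α(x) = x^3 - 15x^2 + 75x - 489.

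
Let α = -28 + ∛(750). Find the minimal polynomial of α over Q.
m_α(x) = x^3 + 84x^2 + 2352x + 21202

Set β = α + 28 = ∛(750), so β^3 = 750. Then (α + 28)^3 - 750 = 0, i.e. α is a root of g(x) = (x + 28)^3 - 750 = x^3 + 84x^2 + 2352x + 21202. Since g(x) = h(x + 28) where h(x) = x^3 - 750, and h is irreducible over Q (because 750 is not a perfect cube, so h has no rational root, and a monic cubic with no rational root is irreducible), g is also irreducible (irreducibility is preserved under the substitution x → x + 28). Hence m_α(x) = x^3 + 84x^2 + 2352x + 21202.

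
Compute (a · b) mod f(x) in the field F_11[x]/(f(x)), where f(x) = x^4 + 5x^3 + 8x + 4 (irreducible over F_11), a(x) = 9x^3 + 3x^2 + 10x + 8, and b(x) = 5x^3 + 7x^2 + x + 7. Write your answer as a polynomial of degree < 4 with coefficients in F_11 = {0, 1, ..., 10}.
a · b ≡ 9x^3 + 5x^2 + 9x + 8 (mod f(x))

Multiply in F_11[x]: a(x)·b(x) = (9x^3 + 3x^2 + 10x + 8)·(5x^3 + 7x^2 + x + 7) = x^6 + x^5 + 3x^4 + 10x^2 + x + 1. This has degree ≥ 4, so divide by f(x) over F_11: x^6 + x^5 + 3x^4 + 10x^2 + x + 1 = (x^2 + 7x + 1)·(x^4 + 5x^3 + 8x + 4) + (9x^3 + 5x^2 + 9x + 8). Hence a·b ≡ 9x^3 + 5x^2 + 9x + 8 (mod f). (F_11[x]/(f) is a field with 11^4 = 14641 elements since f is irreducible of degree 4.)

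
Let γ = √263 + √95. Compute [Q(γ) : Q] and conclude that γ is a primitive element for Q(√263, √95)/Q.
[Q(γ) : Q] = 4 (equivalently, Q(γ) = Q(√263, √95))

Obviously Q(γ) ⊆ Q(√263, √95), and [Q(√263, √95):Q] = 4 (since 263, 95 are distinct squarefree integers > 1 with 24985 not a perfect square). To show equality we compute the minimal polynomial of γ. From γ = √263 + √95: γ^2 = 263 + 2√(24985) + 95 = 358 + 2√(24985), so γ^2 - 358 = 2√(24985); squaring, (γ^2 - 358)^2 = 4·24985, i.e. γ^4 - 716γ^2 + 128164 - 99940 = 0, i.e. γ^4 - 716γ^2 + 28224 = 0. So γ is a root of x^4 - 716x^2 + 28224. This polynomial is irreducible over Q: it has no rational root (each ±√263 ± √95 is irrational), and any factorization into two quadratics over Q would force √(24985) ∈ Q (pairing opposite roots) or √263, √95 ∈ Q (other pairings), all impossible. Hence [Q(γ):Q] = 4 = [Q(√263, √95):Q], so Q(γ) = Q(√263, √95).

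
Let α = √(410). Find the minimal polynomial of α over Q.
m_α(x) = x^2 - 410

α satisfies α^2 - 410 = 0, so x^2 - 410 annihilates α. Since d = 410 is squarefree and ≠ 1, it is not a perfect square in Q, so x^2 - 410 has no rational root and is therefore irreducible over Q (a degree-2 polynomial over a field is irreducible iff it has no root). Hence m_α(x) = x^2 - 410.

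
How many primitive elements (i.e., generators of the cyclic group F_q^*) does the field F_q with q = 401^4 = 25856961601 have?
There are φ(25856961600) = 6325862400 primitive elements

F_q^* is cyclic of order q - 1 = 25856961600. A cyclic group of order m has exactly φ(m) generators. Here m = 25856961600 = 2^6 · 3 · 5^2 · 37 · 41 · 53 · 67, so the number of primitive elements is φ(25856961600) = 6325862400.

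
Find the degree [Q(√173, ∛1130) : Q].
[Q(√173, ∛1130) : Q] = 6

Let L = Q(√173, ∛1130). Since Q(√173) ⊂ L and [Q(√173):Q] = 2, the tower law gives 2 | [L:Q]. Likewise Q(∛1130) ⊂ L with [Q(∛1130):Q] = 3 (because 1130 is not a perfect cube), so 3 | [L:Q]. As gcd(2,3) = 1, [L:Q] is divisible by 6. Conversely L is generated over Q by √173 and ∛1130, so [L:Q] ≤ 2·3 = 6. Therefore [Q(√173, ∛1130) : Q] = 6.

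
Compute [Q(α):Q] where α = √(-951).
[Q(α):Q] = 2

[Q(α):Q] equals the degree of the minimal polynomial of α. Here α^2 = -951 and x^2 + 951 is irreducible (d = -951 is squarefree, ≠ 1, hence not a square), so deg(m_α) = 2. Thus [Q(α):Q] = 2.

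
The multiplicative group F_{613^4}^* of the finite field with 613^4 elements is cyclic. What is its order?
|F_{613^4}^*| = 141202341360

F_{613^4} has 613^4 = 141202341361 elements; its multiplicative group consists of all nonzero elements, so |F_{613^4}^*| = 141202341361 - 1 = 141202341360. (It is cyclic since any finite subgroup of the multiplicative group of a field is cyclic.)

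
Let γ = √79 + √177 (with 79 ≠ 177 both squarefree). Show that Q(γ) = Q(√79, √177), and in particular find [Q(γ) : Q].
[Q(γ) : Q] = 4 (equivalently, Q(γ) = Q(√79, √177))

Obviously Q(γ) ⊆ Q(√79, √177), and [Q(√79, √177):Q] = 4 (since 79, 177 are distinct squarefree integers > 1 with 13983 not a perfect square). To show equality we compute the minimal polynomial of γ. From γ = √79 + √177: γ^2 = 79 + 2√(13983) + 177 = 256 + 2√(13983), so γ^2 - 256 = 2√(13983); squaring, (γ^2 - 256)^2 = 4·13983, i.e. γ^4 - 512γ^2 + 65536 - 55932 = 0, i.e. γ^4 - 512γ^2 + 9604 = 0. So γ is a root of x^4 - 512x^2 + 9604. This polynomial is irreducible over Q: it has no rational root (each ±√79 ± √177 is irrational), and any factorization into two quadratics over Q would force √(13983) ∈ Q (pairing opposite roots) or √79, √177 ∈ Q (other pairings), all impossible. Hence [Q(γ):Q] = 4 = [Q(√79, √177):Q], so Q(γ) = Q(√79, √177).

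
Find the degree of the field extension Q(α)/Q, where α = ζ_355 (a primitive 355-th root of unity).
[Q(α):Q] = 280

The minimal polynomial of ζ_355 over Q is the 355-th cyclotomic polynomial Φ_355(x), which is irreducible over Q and has degree φ(355) = 280. Hence [Q(α):Q] = φ(355) = 280.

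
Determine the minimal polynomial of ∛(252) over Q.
m_α(x) = x^3 - 252

α satisfies α^3 = 252, so x^3 - 252 annihilates α. By the rational root test, a rational root p/q (in lowest terms) of x^3 - 252 would satisfy p^3 = 252 q^3, forcing q = 1 and p^3 = 252; but 252 is not a perfect cube, contradiction. A monic cubic over Q with no rational root is irreducible (any nontrivial factorization would include a linear factor). Hence x^3 - 252 is the minimal polynomial of α, and in particular [Q(α):Q] = 3.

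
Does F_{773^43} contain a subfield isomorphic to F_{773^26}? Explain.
No: F_{773^26} is not a subfield of F_{773^43}

F_{p^m} embeds in F_{p^n} iff m | n. Here 26 ∤ 43 (since 43 = 1·26 + 17 with remainder 17 ≠ 0), so F_{773^26} is not a subfield of F_{773^43}. Equivalently: if it were, the tower law would give 26 = [F_{773^26}:F_773] dividing [F_{773^43}:F_773] = 43, contradiction.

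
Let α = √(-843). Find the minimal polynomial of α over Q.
m_α(x) = x^2 + 843

α satisfies α^2 + 843 = 0, so x^2 + 843 annihilates α. Since d = -843 is squarefree and ≠ 1, it is not a perfect square in Q, so x^2 + 843 has no rational root and is therefore irreducible over Q (a degree-2 polynomial over a field is irreducible iff it has no root). Hence m_α(x) = x^2 + 843.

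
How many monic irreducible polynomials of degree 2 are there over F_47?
There are 1081 monic irreducible polynomials of degree 2 over F_47

Each element of F_{47^2} that lies in no proper subfield is a root of exactly one monic irreducible of degree 2 over F_47, and each such polynomial has 2 distinct roots in F_{47^2}. By Möbius inversion the count is N_47(2) = (1/2) Σ_{d|2} μ(2/d) · 47^d = (1/2)(μ(2)·47^1 + μ(1)·47^2) = 2162/2 = 1081.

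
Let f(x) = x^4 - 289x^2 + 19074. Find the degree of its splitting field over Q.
[K : Q] = 4

Solving the quadratic in x^2: x^2 = (289 ± √(289^2 - 4·19074))/2 = (289 ± √7225)/2 = (289 ± 85)/2, giving x^2 = 187 or x^2 = 102. So f(x) = (x^2 - 187)(x^2 - 102) and the roots of f are ±√187, ±√102. Hence the splitting field is K = Q(√187, √102). Since 187 and 102 are distinct squarefree integers > 1, their product 19074 is not a perfect square, so √102 ∉ Q(√187). By the tower law [K:Q] = [Q(√187,√102):Q(√187)] · [Q(√187):Q] = 2 · 2 = 4.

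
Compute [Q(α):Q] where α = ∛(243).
[Q(α):Q] = 3

The minimal polynomial of α is x^3 - 243, irreducible over Q since 243 is not a perfect cube (so x^3 - 243 has no rational root). Hence [Q(α):Q] = deg(m_α) = 3.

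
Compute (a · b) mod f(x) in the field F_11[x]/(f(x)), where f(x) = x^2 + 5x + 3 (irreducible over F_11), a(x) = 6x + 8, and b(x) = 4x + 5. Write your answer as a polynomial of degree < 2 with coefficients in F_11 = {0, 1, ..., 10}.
a · b ≡ 8x + 1 (mod f(x))

Multiply in F_11[x]: a(x)·b(x) = (6x + 8)·(4x + 5) = 2x^2 + 7x + 7. This has degree ≥ 2, so divide by f(x) over F_11: 2x^2 + 7x + 7 = (2)·(x^2 + 5x + 3) + (8x + 1). Hence a·b ≡ 8x + 1 (mod f). (F_11[x]/(f) is a field with 11^2 = 121 elements since f is irreducible of degree 2.)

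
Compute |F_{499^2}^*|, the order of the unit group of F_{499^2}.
|F_{499^2}^*| = 249000

F_{499^2} has 499^2 = 249001 elements; its multiplicative group consists of all nonzero elements, so |F_{499^2}^*| = 249001 - 1 = 249000. (It is cyclic since any finite subgroup of the multiplicative group of a field is cyclic.)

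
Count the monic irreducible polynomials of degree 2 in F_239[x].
There are 28441 monic irreducible polynomials of degree 2 over F_239

Each element of F_{239^2} that lies in no proper subfield is a root of exactly one monic irreducible of degree 2 over F_239, and each such polynomial has 2 distinct roots in F_{239^2}. By Möbius inversion the count is N_239(2) = (1/2) Σ_{d|2} μ(2/d) · 239^d = (1/2)(μ(2)·239^1 + μ(1)·239^2) = 56882/2 = 28441.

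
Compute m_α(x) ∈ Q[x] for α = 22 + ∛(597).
m_α(x) = x^3 - 66x^2 + 1452x - 11245

Set β = α - 22 = ∛(597), so β^3 = 597. Then (α - 22)^3 - 597 = 0, i.e. α is a root of g(x) = (x - 22)^3 - 597 = x^3 - 66x^2 + 1452x - 11245. Since g(x) = h(x - 22) where h(x) = x^3 - 597, and h is irreducible over Q (because 597 is not a perfect cube, so h has no rational root, and a monic cubic with no rational root is irreducible), g is also irreducible (irreducibility is preserved under the substitution x → x - 22). Hence m_α(x) = x^3 - 66x^2 + 1452x - 11245.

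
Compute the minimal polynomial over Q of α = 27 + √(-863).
m_α(x) = x^2 - 54x + 1592

From α - 27 = √(-863), squaring gives (α - 27)^2 = -863, i.e. α^2 - 54α + 729 = -863, so α^2 - 54α + 1592 = 0. The discriminant of x^2 - 54x + 1592 is (-54)^2 - 4·(1592) = 2916 - 6368 = -3452, and 4·(-863) is not a perfect square in Q since -863 is squarefree and ≠ 1. Hence x^2 - 54x + 1592 is irreducible over Q and is the minimal polynomial of α.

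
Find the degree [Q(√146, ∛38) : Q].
[Q(√146, ∛38) : Q] = 6

Let L = Q(√146, ∛38). Since Q(√146) ⊂ L and [Q(√146):Q] = 2, the tower law gives 2 | [L:Q]. Likewise Q(∛38) ⊂ L with [Q(∛38):Q] = 3 (because 38 is not a perfect cube), so 3 | [L:Q]. As gcd(2,3) = 1, [L:Q] is divisible by 6. Conversely L is generated over Q by √146 and ∛38, so [L:Q] ≤ 2·3 = 6. Therefore [Q(√146, ∛38) : Q] = 6.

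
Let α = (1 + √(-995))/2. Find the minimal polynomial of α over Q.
m_α(x) = x^2 - x + 249

From 2α - 1 = √(-995), squaring gives (2α - 1)^2 = -995, i.e. 4α^2 - 4α + 1 = -995, so α^2 - α + (1 + 995)/4 = 0. Since -995 ≡ 1 (mod 4), (1 + 995)/4 = 249 ∈ Z. The polynomial x^2 - x + 249 has discriminant 1 - 4·(249) = -995, which is not a perfect square in Q (d = -995 is squarefree and ≠ 1), so x^2 - x + 249 is irreducible over Q. It is the minimal polynomial of α.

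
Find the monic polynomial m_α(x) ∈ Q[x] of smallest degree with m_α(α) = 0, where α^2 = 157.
m_α(x) = x^2 - 157

α satisfies α^2 - 157 = 0, so x^2 - 157 annihilates α. Since d = 157 is squarefree and ≠ 1, it is not a perfect square in Q, so x^2 - 157 has no rational root and is therefore irreducible over Q (a degree-2 polynomial over a field is irreducible iff it has no root). Hence m_α(x) = x^2 - 157.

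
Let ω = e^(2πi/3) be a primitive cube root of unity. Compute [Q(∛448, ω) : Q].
[Q(∛448, ω) : Q] = 6

[Q(∛448):Q] = 3 (min poly x^3 - 448, irreducible since 448 is not a perfect cube). [Q(ω):Q] = 2 (min poly x^2 + x + 1). Since Q(∛448) ⊂ R and ω ∉ R, we have ω ∉ Q(∛448), so x^2 + x + 1 remains irreducible over Q(∛448) and [Q(∛448, ω) : Q(∛448)] = 2. By the tower law, [Q(∛448, ω) : Q] = 3 · 2 = 6. (In fact Q(∛448, ω) is the splitting field of x^3 - 448 over Q.)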